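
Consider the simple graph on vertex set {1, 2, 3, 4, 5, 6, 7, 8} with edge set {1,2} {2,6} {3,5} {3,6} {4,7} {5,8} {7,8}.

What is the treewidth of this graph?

A width-1 tree decomposition is:
Bags: B1 = {1, 2}  B2 = {2, 6}  B3 = {3, 6}  B4 = {3, 5}  B5 = {5, 8}  B6 = {7, 8}  B7 = {4, 7}
Tree: B1–B2, B2–B3, B3–B4, B4–B5, B5–B6, B6–B7
Each bag holds 2 vertices, so the decomposition has width 1, which upper-bounds the treewidth. Any graph with an edge has treewidth ≥ 1, and G has the edge 1–2. Therefore the treewidth is 1.

1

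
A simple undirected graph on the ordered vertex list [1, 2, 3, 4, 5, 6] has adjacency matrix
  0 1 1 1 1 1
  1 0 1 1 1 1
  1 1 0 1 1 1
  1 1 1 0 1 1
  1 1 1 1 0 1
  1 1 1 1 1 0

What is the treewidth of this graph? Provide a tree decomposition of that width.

With just one bag of size 6, the width is 6 − 1 = 5, so tw(G) ≤ 5. For the lower bound, the 6 vertices {1, 2, 3, 4, 5, 6} are pairwise adjacent, and any tree decomposition puts a clique entirely inside one bag — forcing width ≥ 5. Therefore the treewidth is 5.

Treewidth 5.
One optimal decomposition is:
Bags: B1 = {1, 2, 3, 4, 5, 6}
Tree: (single bag)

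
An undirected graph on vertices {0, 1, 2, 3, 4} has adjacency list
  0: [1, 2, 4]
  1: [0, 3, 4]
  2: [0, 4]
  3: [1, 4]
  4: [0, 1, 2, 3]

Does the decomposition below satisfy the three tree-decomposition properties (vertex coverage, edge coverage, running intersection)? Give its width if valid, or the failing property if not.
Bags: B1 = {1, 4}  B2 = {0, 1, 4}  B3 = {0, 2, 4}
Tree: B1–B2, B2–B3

A tree decomposition must satisfy three properties: every vertex lies in some bag; for every edge, both endpoints lie together in some bag; and for every vertex, the bags containing it form a connected subtree. Here vertex 3 appears in no bag, so the decomposition is invalid.

No — vertex 3 appears in no bag.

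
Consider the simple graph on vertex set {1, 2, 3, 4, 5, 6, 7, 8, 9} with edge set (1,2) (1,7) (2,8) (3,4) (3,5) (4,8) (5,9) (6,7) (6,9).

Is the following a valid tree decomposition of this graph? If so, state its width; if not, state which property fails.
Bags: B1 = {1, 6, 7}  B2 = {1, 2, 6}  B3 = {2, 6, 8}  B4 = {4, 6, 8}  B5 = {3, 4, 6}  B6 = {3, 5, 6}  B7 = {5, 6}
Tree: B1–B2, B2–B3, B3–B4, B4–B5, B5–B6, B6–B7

A tree decomposition must satisfy three properties: every vertex lies in some bag; for every edge, both endpoints lie together in some bag; and for every vertex, the bags containing it form a connected subtree. Here vertex 9 appears in no bag, so the decomposition is invalid.

No — vertex 9 appears in no bag.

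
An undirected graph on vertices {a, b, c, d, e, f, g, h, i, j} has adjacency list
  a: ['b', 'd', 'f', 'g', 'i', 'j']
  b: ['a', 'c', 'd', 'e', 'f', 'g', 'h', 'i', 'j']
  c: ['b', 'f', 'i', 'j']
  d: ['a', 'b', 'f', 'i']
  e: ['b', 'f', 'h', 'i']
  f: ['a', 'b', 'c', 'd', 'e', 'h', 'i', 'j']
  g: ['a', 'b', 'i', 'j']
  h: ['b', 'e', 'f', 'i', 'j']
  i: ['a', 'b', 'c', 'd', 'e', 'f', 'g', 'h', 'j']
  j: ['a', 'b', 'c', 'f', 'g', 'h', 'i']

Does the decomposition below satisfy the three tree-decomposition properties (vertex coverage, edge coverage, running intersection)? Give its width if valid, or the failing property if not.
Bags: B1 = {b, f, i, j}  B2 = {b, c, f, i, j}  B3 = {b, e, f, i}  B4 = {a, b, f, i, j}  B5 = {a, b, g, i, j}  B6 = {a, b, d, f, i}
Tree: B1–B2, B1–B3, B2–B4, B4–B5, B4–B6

No — vertex h appears in no bag.

A tree decomposition must satisfy three properties: every vertex lies in some bag; for every edge, both endpoints lie together in some bag; and for every vertex, the bags containing it form a connected subtree. Here vertex h appears in no bag, so the decomposition is invalid.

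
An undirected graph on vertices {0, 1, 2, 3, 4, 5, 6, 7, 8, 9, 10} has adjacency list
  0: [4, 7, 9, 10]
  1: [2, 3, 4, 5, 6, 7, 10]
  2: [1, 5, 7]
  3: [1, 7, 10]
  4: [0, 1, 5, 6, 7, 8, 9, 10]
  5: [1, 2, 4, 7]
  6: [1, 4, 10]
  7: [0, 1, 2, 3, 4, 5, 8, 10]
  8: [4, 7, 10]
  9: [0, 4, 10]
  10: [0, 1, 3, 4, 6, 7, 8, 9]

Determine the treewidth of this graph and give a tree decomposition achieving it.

Treewidth 3.
One such decomposition:
Bags: B1 = {0, 4, 7, 10}  B2 = {1, 4, 7, 10}  B3 = {1, 4, 6, 10}  B4 = {0, 4, 9, 10}  B5 = {1, 4, 5, 7}  B6 = {1, 2, 5, 7}  B7 = {4, 7, 8, 10}  B8 = {1, 3, 7, 10}
Tree: B1–B2, B2–B3, B1–B4, B2–B5, B5–B6, B2–B7, B2–B8

Each bag holds 4 vertices, so the decomposition has width 3, which upper-bounds the treewidth. For the lower bound, the 4 vertices {1, 2, 5, 7} are pairwise adjacent, and any tree decomposition puts a clique entirely inside one bag — forcing width ≥ 3. Combining the bounds, tw(G) = 3.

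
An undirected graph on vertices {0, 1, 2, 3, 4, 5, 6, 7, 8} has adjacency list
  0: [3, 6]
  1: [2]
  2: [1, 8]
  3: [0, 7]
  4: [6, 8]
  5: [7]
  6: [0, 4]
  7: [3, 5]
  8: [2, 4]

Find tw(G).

1

A width-1 tree decomposition is:
Bags: B1 = {5, 7}  B2 = {3, 7}  B3 = {0, 3}  B4 = {0, 6}  B5 = {4, 6}  B6 = {4, 8}  B7 = {2, 8}  B8 = {1, 2}
Tree: B1–B2, B2–B3, B3–B4, B4–B5, B5–B6, B6–B7, B7–B8
The largest bag has 2 vertices, giving width 1; this decomposition certifies tw(G) ≤ 1. G has an edge, so its treewidth is at least 1. Hence tw(G) = 1 exactly.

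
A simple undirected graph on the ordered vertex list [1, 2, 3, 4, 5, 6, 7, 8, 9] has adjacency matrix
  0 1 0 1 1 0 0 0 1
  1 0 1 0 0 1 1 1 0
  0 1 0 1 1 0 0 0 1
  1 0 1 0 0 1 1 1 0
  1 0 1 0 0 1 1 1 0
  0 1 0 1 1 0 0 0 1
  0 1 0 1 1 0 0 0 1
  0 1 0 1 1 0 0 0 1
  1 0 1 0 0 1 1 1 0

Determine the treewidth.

4

A width-4 tree decomposition is:
Bags: B1 = {2, 4, 5, 7, 9}  B2 = {2, 3, 4, 5, 9}  B3 = {1, 2, 4, 5, 9}  B4 = {2, 4, 5, 6, 9}  B5 = {2, 4, 5, 8, 9}
Tree: B1–B2, B2–B3, B3–B4, B4–B5
Every bag has size at most 5, so the width is 5 − 1 = 4 and tw(G) ≤ 4. For the lower bound: the 5 vertex sets {4,7}, {3,5}, {1,2}, {9}, {6} are disjoint, each induces a connected subgraph, and every pair is joined by at least one edge of G. Contracting each set to a single vertex therefore yields K_{5} as a minor, and since treewidth is minor-monotone, tw(G) ≥ tw(K_{5}) = 4. Hence tw(G) = 4 exactly.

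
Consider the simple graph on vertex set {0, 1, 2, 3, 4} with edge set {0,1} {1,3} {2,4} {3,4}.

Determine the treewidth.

A width-1 tree decomposition is:
Bags: B1 = {1, 3}  B2 = {0, 1}  B3 = {3, 4}  B4 = {2, 4}
Tree: B1–B2, B1–B3, B3–B4
Each bag holds 2 vertices, so the decomposition has width 1, which upper-bounds the treewidth. Since G has at least one edge (e.g. 1–3), it is not an edgeless graph, so tw(G) ≥ 1. Combining the bounds, tw(G) = 1.

1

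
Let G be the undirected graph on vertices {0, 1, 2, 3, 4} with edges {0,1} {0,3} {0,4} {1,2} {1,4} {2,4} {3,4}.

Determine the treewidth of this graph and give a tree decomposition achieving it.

Treewidth 2.
One optimal decomposition is:
Bags: B1 = {0, 1, 4}  B2 = {1, 2, 4}  B3 = {0, 3, 4}
Tree: B1–B2, B1–B3

Every bag has size at most 3, so the width is 3 − 1 = 2 and tw(G) ≤ 2. On the other hand G contains the 3-clique {0, 1, 4}. A clique must lie in a single bag of any decomposition, so no decomposition can have width below 2. The upper and lower bounds meet at 2, so that is the treewidth.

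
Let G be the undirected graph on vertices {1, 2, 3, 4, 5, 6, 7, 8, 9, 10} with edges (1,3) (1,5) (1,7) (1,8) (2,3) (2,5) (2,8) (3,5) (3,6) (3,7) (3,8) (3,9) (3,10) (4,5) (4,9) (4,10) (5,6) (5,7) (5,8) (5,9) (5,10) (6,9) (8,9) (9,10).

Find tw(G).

3

A width-3 tree decomposition is:
Bags: B1 = {3, 5, 9, 10}  B2 = {3, 5, 8, 9}  B3 = {3, 5, 6, 9}  B4 = {1, 3, 5, 8}  B5 = {1, 3, 5, 7}  B6 = {4, 5, 9, 10}  B7 = {2, 3, 5, 8}
Tree: B1–B2, B1–B3, B2–B4, B4–B5, B1–B6, B2–B7
Each bag holds 4 vertices, so the decomposition has width 3, which upper-bounds the treewidth. For the lower bound, the 4 vertices {1, 3, 5, 8} are pairwise adjacent, and any tree decomposition puts a clique entirely inside one bag — forcing width ≥ 3. The upper and lower bounds meet at 3, so that is the treewidth.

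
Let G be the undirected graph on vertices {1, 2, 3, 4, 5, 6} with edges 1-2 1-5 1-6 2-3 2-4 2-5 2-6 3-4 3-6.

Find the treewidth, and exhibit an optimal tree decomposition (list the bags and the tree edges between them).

Every bag has size at most 3, so the width is 3 − 1 = 2 and tw(G) ≤ 2. For the lower bound, the 3 vertices {1, 2, 5} are pairwise adjacent, and any tree decomposition puts a clique entirely inside one bag — forcing width ≥ 2. The upper and lower bounds meet at 2, so that is the treewidth.

Treewidth 2.
One optimal decomposition is:
Bags: B1 = {1, 2, 5}  B2 = {1, 2, 6}  B3 = {2, 3, 6}  B4 = {2, 3, 4}
Tree: B1–B2, B2–B3, B3–B4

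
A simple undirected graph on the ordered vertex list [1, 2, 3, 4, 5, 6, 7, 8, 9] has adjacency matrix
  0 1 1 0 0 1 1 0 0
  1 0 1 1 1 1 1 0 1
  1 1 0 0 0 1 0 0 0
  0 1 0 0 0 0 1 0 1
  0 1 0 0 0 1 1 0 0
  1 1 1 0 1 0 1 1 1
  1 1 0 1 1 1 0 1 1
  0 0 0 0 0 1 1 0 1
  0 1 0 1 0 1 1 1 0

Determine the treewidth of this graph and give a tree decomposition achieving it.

The largest bag has 4 vertices, giving width 3; this decomposition certifies tw(G) ≤ 3. On the other hand G contains the 4-clique {6, 7, 8, 9}. A clique must lie in a single bag of any decomposition, so no decomposition can have width below 3. Therefore the treewidth is 3.

Treewidth 3.
Bags: B1 = {6, 7, 8, 9}  B2 = {2, 6, 7, 9}  B3 = {2, 4, 7, 9}  B4 = {1, 2, 6, 7}  B5 = {1, 2, 3, 6}  B6 = {2, 5, 6, 7}
Tree: B1–B2, B2–B3, B2–B4, B4–B5, B2–B6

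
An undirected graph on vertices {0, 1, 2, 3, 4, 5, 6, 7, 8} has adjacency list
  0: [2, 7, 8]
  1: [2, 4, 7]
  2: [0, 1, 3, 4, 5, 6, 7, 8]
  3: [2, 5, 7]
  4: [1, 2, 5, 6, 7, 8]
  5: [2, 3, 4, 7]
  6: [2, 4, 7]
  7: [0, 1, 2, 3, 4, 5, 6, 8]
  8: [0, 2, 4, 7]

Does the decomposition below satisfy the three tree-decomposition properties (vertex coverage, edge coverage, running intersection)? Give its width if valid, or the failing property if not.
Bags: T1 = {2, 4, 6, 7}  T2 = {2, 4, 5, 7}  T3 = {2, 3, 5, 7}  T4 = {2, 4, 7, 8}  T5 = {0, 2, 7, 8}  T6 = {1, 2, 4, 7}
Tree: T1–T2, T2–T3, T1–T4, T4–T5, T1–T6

Yes; width 3.

Every vertex of G appears in some bag (union = {0, 1, 2, 3, 4, 5, 6, 7, 8}); every edge is covered by a bag; and for each vertex v the set of bags containing v is connected in the bag tree. The decomposition is therefore valid. The largest bag has 4 vertices, so the width is 3.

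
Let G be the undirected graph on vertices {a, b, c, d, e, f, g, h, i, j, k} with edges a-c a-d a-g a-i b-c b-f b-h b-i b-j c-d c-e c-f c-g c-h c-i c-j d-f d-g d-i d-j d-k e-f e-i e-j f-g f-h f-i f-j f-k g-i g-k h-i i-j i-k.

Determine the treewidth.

A width-4 tree decomposition is:
Bags: B1 = {c, e, f, i, j}  B2 = {c, d, f, i, j}  B3 = {c, d, f, g, i}  B4 = {d, f, g, i, k}  B5 = {b, c, f, i, j}  B6 = {b, c, f, h, i}  B7 = {a, c, d, g, i}
Tree: B1–B2, B2–B3, B3–B4, B1–B5, B5–B6, B3–B7
Every bag has size at most 5, so the width is 5 − 1 = 4 and tw(G) ≤ 4. For the lower bound, the 5 vertices {a, c, d, g, i} are pairwise adjacent, and any tree decomposition puts a clique entirely inside one bag — forcing width ≥ 4. Hence tw(G) = 4 exactly.

4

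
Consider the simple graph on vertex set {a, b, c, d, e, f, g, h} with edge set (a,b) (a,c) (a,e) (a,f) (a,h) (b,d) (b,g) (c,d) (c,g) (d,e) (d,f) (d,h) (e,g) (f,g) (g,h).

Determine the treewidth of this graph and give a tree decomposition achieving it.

Treewidth 3.
One such decomposition:
Bags: B1 = {a, d, f, g}  B2 = {a, d, e, g}  B3 = {a, b, d, g}  B4 = {a, c, d, g}  B5 = {a, d, g, h}
Tree: B1–B2, B2–B3, B3–B4, B4–B5

Every bag has size at most 4, so the width is 4 − 1 = 3 and tw(G) ≤ 3. For the lower bound: the 4 vertex sets {f,g}, {d,e}, {a}, {b} are disjoint, each induces a connected subgraph, and every pair is joined by at least one edge of G. Contracting each set to a single vertex therefore yields K_{4} as a minor, and since treewidth is minor-monotone, tw(G) ≥ tw(K_{4}) = 3. Therefore the treewidth is 3.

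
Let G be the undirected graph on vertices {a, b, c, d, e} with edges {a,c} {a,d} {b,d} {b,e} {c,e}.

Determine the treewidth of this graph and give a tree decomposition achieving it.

The largest bag has 3 vertices, giving width 2; this decomposition certifies tw(G) ≤ 2. The edges a–d–b–e–c–a form a cycle, so G is not a tree and its treewidth is at least 2. The upper and lower bounds meet at 2, so that is the treewidth.

Treewidth 2.
One optimal decomposition is:
Bags: B1 = {a, b, d}  B2 = {a, b, e}  B3 = {a, c, e}
Tree: B1–B2, B2–B3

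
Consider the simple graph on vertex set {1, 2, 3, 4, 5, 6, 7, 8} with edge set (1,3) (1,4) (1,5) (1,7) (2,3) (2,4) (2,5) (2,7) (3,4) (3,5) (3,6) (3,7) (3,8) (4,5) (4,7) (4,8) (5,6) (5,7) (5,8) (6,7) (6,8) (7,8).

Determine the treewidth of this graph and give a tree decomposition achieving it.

Each bag holds 5 vertices, so the decomposition has width 4, which upper-bounds the treewidth. Conversely, {3, 4, 5, 7, 8} is a clique of size 5, and the vertices of any clique must share a bag in every tree decomposition; so some bag has ≥ 5 vertices and tw(G) ≥ 4. Combining the bounds, tw(G) = 4.

Treewidth 4.
One such decomposition:
Bags: B1 = {2, 3, 4, 5, 7}  B2 = {3, 4, 5, 7, 8}  B3 = {3, 5, 6, 7, 8}  B4 = {1, 3, 4, 5, 7}
Tree: B1–B2, B2–B3, B1–B4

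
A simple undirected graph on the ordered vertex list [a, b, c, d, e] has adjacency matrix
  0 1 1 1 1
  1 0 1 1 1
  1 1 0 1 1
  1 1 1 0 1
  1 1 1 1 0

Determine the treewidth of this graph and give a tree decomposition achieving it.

Treewidth 4.
One such decomposition:
Bags: B1 = {a, b, c, d, e}
Tree: (single bag)

With just one bag of size 5, the width is 5 − 1 = 4, so tw(G) ≤ 4. On the other hand G contains the 5-clique {a, b, c, d, e}. A clique must lie in a single bag of any decomposition, so no decomposition can have width below 4. The upper and lower bounds meet at 4, so that is the treewidth.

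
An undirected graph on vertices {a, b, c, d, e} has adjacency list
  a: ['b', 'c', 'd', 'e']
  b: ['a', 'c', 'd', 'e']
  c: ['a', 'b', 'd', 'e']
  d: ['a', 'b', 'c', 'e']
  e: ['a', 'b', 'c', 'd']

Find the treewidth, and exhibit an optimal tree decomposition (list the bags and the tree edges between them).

Treewidth 4.
One such decomposition:
Bags: B1 = {a, b, c, d, e}
Tree: (single bag)

With just one bag of size 5, the width is 5 − 1 = 4, so tw(G) ≤ 4. For the lower bound, the 5 vertices {a, b, c, d, e} are pairwise adjacent, and any tree decomposition puts a clique entirely inside one bag — forcing width ≥ 4. The upper and lower bounds meet at 4, so that is the treewidth.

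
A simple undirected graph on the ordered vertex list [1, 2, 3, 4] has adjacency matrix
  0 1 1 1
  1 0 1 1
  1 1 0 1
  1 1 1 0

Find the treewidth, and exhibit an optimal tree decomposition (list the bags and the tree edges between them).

Treewidth 3.
Bags: B1 = {1, 2, 3, 4}
Tree: (single bag)

With just one bag of size 4, the width is 4 − 1 = 3, so tw(G) ≤ 3. Conversely, {1, 2, 3, 4} is a clique of size 4, and the vertices of any clique must share a bag in every tree decomposition; so some bag has ≥ 4 vertices and tw(G) ≥ 3. Combining the bounds, tw(G) = 3.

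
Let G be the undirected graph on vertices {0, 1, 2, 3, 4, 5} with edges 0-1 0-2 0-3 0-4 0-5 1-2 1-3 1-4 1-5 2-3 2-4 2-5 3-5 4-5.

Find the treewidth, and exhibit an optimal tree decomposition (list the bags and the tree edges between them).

Treewidth 4.
One such decomposition:
Bags: B1 = {0, 1, 2, 4, 5}  B2 = {0, 1, 2, 3, 5}
Tree: B1–B2

Every bag has size at most 5, so the width is 5 − 1 = 4 and tw(G) ≤ 4. On the other hand G contains the 5-clique {0, 1, 2, 3, 5}. A clique must lie in a single bag of any decomposition, so no decomposition can have width below 4. Hence tw(G) = 4 exactly.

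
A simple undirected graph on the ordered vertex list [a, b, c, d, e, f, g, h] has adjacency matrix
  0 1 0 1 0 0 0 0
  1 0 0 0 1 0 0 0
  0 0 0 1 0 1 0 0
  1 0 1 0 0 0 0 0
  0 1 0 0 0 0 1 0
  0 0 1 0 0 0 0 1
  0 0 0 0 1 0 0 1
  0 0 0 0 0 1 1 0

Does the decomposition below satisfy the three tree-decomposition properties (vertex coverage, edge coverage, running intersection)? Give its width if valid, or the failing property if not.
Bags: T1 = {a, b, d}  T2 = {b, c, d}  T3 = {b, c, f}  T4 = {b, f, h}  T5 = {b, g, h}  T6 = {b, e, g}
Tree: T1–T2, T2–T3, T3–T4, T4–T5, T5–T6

Yes; width 2.

Vertex coverage: the bags together contain {a, b, c, d, e, f, g, h}, the full vertex set. Edge coverage: each edge of G has both endpoints in at least one bag. Running intersection: for every vertex, the bags containing it form a connected subtree. All three properties hold, so this is a valid tree decomposition of width max|bag| − 1 = 2, and hence tw(G) ≤ 2.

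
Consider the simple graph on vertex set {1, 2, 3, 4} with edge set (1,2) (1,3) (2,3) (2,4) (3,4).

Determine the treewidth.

2

A width-2 tree decomposition is:
Bags: B1 = {1, 2, 3}  B2 = {2, 3, 4}
Tree: B1–B2
Every bag has size at most 3, so the width is 3 − 1 = 2 and tw(G) ≤ 2. On the other hand G contains the 3-clique {1, 2, 3}. A clique must lie in a single bag of any decomposition, so no decomposition can have width below 2. The upper and lower bounds meet at 2, so that is the treewidth.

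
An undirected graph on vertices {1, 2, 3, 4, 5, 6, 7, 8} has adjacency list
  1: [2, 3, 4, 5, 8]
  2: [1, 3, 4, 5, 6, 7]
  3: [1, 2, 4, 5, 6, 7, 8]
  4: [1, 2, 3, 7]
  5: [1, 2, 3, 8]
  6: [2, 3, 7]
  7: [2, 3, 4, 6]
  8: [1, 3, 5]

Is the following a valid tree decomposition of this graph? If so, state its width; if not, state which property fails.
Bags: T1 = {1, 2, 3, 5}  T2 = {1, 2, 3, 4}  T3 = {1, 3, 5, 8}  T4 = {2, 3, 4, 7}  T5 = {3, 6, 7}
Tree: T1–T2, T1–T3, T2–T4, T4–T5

No — edge (2,6) lies in no bag.

A tree decomposition must satisfy three properties: every vertex lies in some bag; for every edge, both endpoints lie together in some bag; and for every vertex, the bags containing it form a connected subtree. Here edge (2,6) lies in no bag, so the decomposition is invalid.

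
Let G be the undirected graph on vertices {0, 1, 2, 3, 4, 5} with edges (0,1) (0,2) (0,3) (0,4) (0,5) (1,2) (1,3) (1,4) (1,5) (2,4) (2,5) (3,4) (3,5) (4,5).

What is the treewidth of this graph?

4

A width-4 tree decomposition is:
Bags: B1 = {0, 1, 2, 4, 5}  B2 = {0, 1, 3, 4, 5}
Tree: B1–B2
The largest bag has 5 vertices, giving width 4; this decomposition certifies tw(G) ≤ 4. Conversely, {0, 1, 2, 4, 5} is a clique of size 5, and the vertices of any clique must share a bag in every tree decomposition; so some bag has ≥ 5 vertices and tw(G) ≥ 4. Therefore the treewidth is 4.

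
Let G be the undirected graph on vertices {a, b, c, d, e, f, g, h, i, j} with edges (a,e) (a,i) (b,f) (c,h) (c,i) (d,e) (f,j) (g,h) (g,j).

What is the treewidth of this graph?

1

A width-1 tree decomposition is:
Bags: B1 = {d, e}  B2 = {a, e}  B3 = {a, i}  B4 = {c, i}  B5 = {c, h}  B6 = {g, h}  B7 = {g, j}  B8 = {f, j}  B9 = {b, f}
Tree: B1–B2, B2–B3, B3–B4, B4–B5, B5–B6, B6–B7, B7–B8, B8–B9
Every bag has size at most 2, so the width is 2 − 1 = 1 and tw(G) ≤ 1. G has an edge, so its treewidth is at least 1. Combining the bounds, tw(G) = 1.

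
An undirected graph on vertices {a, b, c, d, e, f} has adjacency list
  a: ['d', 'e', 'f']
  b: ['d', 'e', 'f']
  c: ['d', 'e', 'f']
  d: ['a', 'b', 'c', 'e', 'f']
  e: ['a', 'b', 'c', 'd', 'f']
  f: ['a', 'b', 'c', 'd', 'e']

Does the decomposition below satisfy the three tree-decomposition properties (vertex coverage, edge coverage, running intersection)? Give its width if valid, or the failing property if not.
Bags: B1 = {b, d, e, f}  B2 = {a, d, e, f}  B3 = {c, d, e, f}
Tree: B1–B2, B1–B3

Yes; width 3.

Vertex coverage: the bags together contain {a, b, c, d, e, f}, the full vertex set. Edge coverage: each edge of G has both endpoints in at least one bag. Running intersection: for every vertex, the bags containing it form a connected subtree. All three properties hold, so this is a valid tree decomposition of width max|bag| − 1 = 3, and hence tw(G) ≤ 3.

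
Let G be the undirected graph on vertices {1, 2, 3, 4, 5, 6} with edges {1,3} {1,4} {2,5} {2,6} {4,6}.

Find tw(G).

1

A width-1 tree decomposition is:
Bags: B1 = {1, 3}  B2 = {1, 4}  B3 = {4, 6}  B4 = {2, 6}  B5 = {2, 5}
Tree: B1–B2, B2–B3, B3–B4, B4–B5
Each bag holds 2 vertices, so the decomposition has width 1, which upper-bounds the treewidth. Since G has at least one edge (e.g. 3–1), it is not an edgeless graph, so tw(G) ≥ 1. The upper and lower bounds meet at 1, so that is the treewidth.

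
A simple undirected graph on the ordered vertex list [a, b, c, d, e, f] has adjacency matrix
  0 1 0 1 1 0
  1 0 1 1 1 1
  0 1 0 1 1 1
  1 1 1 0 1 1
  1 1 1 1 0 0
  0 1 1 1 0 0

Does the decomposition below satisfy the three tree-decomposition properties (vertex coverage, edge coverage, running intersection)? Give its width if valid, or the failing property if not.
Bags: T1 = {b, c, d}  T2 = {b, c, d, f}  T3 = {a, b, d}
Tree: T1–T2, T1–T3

A tree decomposition must satisfy three properties: every vertex lies in some bag; for every edge, both endpoints lie together in some bag; and for every vertex, the bags containing it form a connected subtree. Here vertex e appears in no bag, so the decomposition is invalid.

No — vertex e appears in no bag.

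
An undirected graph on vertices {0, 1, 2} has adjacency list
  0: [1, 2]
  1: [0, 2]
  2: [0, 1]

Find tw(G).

2

A width-2 tree decomposition is:
Bags: B1 = {0, 1, 2}
Tree: (single bag)
A single bag containing all 3 vertices is trivially a valid decomposition of width 2. For the lower bound, the 3 vertices {0, 1, 2} are pairwise adjacent, and any tree decomposition puts a clique entirely inside one bag — forcing width ≥ 2. The upper and lower bounds meet at 2, so that is the treewidth.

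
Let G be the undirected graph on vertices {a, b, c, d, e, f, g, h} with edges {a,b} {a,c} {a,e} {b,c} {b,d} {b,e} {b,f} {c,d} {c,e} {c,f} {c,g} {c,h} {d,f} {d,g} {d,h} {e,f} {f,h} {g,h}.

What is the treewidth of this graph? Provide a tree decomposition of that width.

Treewidth 3.
One optimal decomposition is:
Bags: B1 = {c, d, f, h}  B2 = {c, d, g, h}  B3 = {b, c, d, f}  B4 = {b, c, e, f}  B5 = {a, b, c, e}
Tree: B1–B2, B1–B3, B3–B4, B4–B5

Each bag holds 4 vertices, so the decomposition has width 3, which upper-bounds the treewidth. For the lower bound, the 4 vertices {c, d, g, h} are pairwise adjacent, and any tree decomposition puts a clique entirely inside one bag — forcing width ≥ 3. Therefore the treewidth is 3.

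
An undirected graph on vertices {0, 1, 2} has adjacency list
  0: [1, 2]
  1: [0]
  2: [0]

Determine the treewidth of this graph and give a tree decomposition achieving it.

Treewidth 1.
One such decomposition:
Bags: B1 = {0, 2}  B2 = {0, 1}
Tree: B1–B2

Each bag holds 2 vertices, so the decomposition has width 1, which upper-bounds the treewidth. Since G has at least one edge (e.g. 2–0), it is not an edgeless graph, so tw(G) ≥ 1. Therefore the treewidth is 1.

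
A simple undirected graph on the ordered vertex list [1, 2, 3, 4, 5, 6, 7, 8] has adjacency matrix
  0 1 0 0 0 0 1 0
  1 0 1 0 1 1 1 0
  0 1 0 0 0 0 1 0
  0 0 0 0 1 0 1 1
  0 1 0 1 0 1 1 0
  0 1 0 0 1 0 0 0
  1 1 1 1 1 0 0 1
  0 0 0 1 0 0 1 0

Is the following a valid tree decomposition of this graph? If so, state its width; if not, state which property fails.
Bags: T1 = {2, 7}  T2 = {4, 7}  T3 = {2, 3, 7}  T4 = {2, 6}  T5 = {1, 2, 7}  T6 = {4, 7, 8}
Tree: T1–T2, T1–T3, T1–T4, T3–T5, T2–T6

No — vertex 5 appears in no bag.

A tree decomposition must satisfy three properties: every vertex lies in some bag; for every edge, both endpoints lie together in some bag; and for every vertex, the bags containing it form a connected subtree. Here vertex 5 appears in no bag, so the decomposition is invalid.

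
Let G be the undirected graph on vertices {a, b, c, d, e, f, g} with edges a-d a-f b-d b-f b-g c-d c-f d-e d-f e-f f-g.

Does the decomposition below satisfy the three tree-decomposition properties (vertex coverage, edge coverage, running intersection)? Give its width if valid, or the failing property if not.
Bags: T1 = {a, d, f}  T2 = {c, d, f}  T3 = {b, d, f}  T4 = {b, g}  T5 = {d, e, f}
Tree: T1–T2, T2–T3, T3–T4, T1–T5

No — edge (f,g) lies in no bag.

A tree decomposition must satisfy three properties: every vertex lies in some bag; for every edge, both endpoints lie together in some bag; and for every vertex, the bags containing it form a connected subtree. Here edge (f,g) lies in no bag, so the decomposition is invalid.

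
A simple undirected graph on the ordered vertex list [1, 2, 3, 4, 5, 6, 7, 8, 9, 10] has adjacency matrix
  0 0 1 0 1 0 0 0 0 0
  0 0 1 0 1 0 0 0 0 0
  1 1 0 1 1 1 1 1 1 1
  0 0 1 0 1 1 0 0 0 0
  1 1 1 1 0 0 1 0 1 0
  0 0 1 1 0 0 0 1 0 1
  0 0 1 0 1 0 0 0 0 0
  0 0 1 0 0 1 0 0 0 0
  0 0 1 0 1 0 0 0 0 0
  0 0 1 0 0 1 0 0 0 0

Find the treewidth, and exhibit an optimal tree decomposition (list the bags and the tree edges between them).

Each bag holds 3 vertices, so the decomposition has width 2, which upper-bounds the treewidth. On the other hand G contains the 3-clique {3, 6, 8}. A clique must lie in a single bag of any decomposition, so no decomposition can have width below 2. Therefore the treewidth is 2.

Treewidth 2.
One such decomposition:
Bags: B1 = {3, 5, 9}  B2 = {3, 4, 5}  B3 = {3, 5, 7}  B4 = {3, 4, 6}  B5 = {3, 6, 8}  B6 = {3, 6, 10}  B7 = {1, 3, 5}  B8 = {2, 3, 5}
Tree: B1–B2, B2–B3, B2–B4, B4–B5, B4–B6, B1–B7, B2–B8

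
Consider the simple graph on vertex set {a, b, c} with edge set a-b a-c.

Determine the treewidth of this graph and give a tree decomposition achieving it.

The largest bag has 2 vertices, giving width 1; this decomposition certifies tw(G) ≤ 1. Any graph with an edge has treewidth ≥ 1, and G has the edge b–a. Therefore the treewidth is 1.

Treewidth 1.
One such decomposition:
Bags: B1 = {a, b}  B2 = {a, c}
Tree: B1–B2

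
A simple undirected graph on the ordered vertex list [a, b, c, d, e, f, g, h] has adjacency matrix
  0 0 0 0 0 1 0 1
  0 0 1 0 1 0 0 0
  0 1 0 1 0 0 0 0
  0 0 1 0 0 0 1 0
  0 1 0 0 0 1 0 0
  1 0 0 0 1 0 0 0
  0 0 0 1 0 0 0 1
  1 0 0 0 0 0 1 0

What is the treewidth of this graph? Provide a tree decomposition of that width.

The largest bag has 3 vertices, giving width 2; this decomposition certifies tw(G) ≤ 2. The edges c–d–g–h–a–f–e–b–c form a cycle, so G is not a tree and its treewidth is at least 2. Hence tw(G) = 2 exactly.

Treewidth 2.
One optimal decomposition is:
Bags: B1 = {c, d, g}  B2 = {c, g, h}  B3 = {a, c, h}  B4 = {a, c, f}  B5 = {c, e, f}  B6 = {b, c, e}
Tree: B1–B2, B2–B3, B3–B4, B4–B5, B5–B6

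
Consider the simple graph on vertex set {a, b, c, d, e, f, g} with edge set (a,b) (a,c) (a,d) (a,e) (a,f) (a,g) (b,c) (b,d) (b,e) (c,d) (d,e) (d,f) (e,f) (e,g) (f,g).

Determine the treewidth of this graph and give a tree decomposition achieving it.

Every bag has size at most 4, so the width is 4 − 1 = 3 and tw(G) ≤ 3. On the other hand G contains the 4-clique {a, d, e, f}. A clique must lie in a single bag of any decomposition, so no decomposition can have width below 3. The upper and lower bounds meet at 3, so that is the treewidth.

Treewidth 3.
Bags: B1 = {a, b, d, e}  B2 = {a, b, c, d}  B3 = {a, d, e, f}  B4 = {a, e, f, g}
Tree: B1–B2, B1–B3, B3–B4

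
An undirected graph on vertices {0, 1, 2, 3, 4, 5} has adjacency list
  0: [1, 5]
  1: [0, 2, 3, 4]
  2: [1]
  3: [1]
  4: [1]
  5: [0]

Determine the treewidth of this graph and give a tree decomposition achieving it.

Every bag has size at most 2, so the width is 2 − 1 = 1 and tw(G) ≤ 1. Since G has at least one edge (e.g. 1–0), it is not an edgeless graph, so tw(G) ≥ 1. Hence tw(G) = 1 exactly.

Treewidth 1.
One optimal decomposition is:
Bags: B1 = {0, 1}  B2 = {1, 2}  B3 = {1, 4}  B4 = {1, 3}  B5 = {0, 5}
Tree: B1–B2, B2–B3, B1–B4, B1–B5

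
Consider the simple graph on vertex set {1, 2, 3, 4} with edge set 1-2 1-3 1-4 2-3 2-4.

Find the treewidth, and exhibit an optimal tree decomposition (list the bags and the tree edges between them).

Treewidth 2.
Bags: B1 = {1, 2, 4}  B2 = {1, 2, 3}
Tree: B1–B2

Every bag has size at most 3, so the width is 3 − 1 = 2 and tw(G) ≤ 2. For the lower bound, the 3 vertices {1, 2, 3} are pairwise adjacent, and any tree decomposition puts a clique entirely inside one bag — forcing width ≥ 2. The upper and lower bounds meet at 2, so that is the treewidth.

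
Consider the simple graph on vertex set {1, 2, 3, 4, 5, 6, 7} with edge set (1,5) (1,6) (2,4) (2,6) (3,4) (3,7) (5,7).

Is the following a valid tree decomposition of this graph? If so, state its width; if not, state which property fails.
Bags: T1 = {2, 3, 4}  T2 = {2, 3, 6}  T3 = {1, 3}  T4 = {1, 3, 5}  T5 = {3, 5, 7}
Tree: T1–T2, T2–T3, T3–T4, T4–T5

No — edge (6,1) lies in no bag.

A tree decomposition must satisfy three properties: every vertex lies in some bag; for every edge, both endpoints lie together in some bag; and for every vertex, the bags containing it form a connected subtree. Here edge (6,1) lies in no bag, so the decomposition is invalid.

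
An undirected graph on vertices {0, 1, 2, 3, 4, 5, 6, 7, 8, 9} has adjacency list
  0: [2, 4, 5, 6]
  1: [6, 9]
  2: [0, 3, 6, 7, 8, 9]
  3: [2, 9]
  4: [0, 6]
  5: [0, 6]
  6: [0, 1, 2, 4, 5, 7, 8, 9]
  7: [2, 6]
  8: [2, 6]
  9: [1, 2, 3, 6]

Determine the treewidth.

2

A width-2 tree decomposition is:
Bags: B1 = {0, 4, 6}  B2 = {0, 2, 6}  B3 = {0, 5, 6}  B4 = {2, 6, 9}  B5 = {2, 3, 9}  B6 = {1, 6, 9}  B7 = {2, 6, 8}  B8 = {2, 6, 7}
Tree: B1–B2, B1–B3, B2–B4, B4–B5, B4–B6, B4–B7, B2–B8
The largest bag has 3 vertices, giving width 2; this decomposition certifies tw(G) ≤ 2. For the lower bound, the 3 vertices {2, 3, 9} are pairwise adjacent, and any tree decomposition puts a clique entirely inside one bag — forcing width ≥ 2. Therefore the treewidth is 2.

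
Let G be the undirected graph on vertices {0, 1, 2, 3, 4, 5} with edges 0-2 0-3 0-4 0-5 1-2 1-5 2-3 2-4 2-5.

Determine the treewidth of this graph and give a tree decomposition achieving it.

Each bag holds 3 vertices, so the decomposition has width 2, which upper-bounds the treewidth. For the lower bound, the 3 vertices {0, 2, 3} are pairwise adjacent, and any tree decomposition puts a clique entirely inside one bag — forcing width ≥ 2. Hence tw(G) = 2 exactly.

Treewidth 2.
One such decomposition:
Bags: B1 = {0, 2, 5}  B2 = {0, 2, 3}  B3 = {0, 2, 4}  B4 = {1, 2, 5}
Tree: B1–B2, B1–B3, B1–B4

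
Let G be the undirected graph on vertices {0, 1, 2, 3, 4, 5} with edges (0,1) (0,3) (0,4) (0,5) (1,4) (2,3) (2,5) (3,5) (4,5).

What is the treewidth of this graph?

A width-2 tree decomposition is:
Bags: B1 = {0, 3, 5}  B2 = {0, 4, 5}  B3 = {2, 3, 5}  B4 = {0, 1, 4}
Tree: B1–B2, B1–B3, B2–B4
Every bag has size at most 3, so the width is 3 − 1 = 2 and tw(G) ≤ 2. Conversely, {0, 3, 5} is a clique of size 3, and the vertices of any clique must share a bag in every tree decomposition; so some bag has ≥ 3 vertices and tw(G) ≥ 2. The upper and lower bounds meet at 2, so that is the treewidth.

2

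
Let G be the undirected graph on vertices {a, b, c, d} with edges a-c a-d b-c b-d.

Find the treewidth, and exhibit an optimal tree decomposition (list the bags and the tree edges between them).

The largest bag has 3 vertices, giving width 2; this decomposition certifies tw(G) ≤ 2. Since a–d–b–c–a is a cycle in G, G is not acyclic. Forests are exactly the graphs of treewidth ≤ 1, so tw(G) ≥ 2. Hence tw(G) = 2 exactly.

Treewidth 2.
One such decomposition:
Bags: B1 = {a, b, d}  B2 = {a, b, c}
Tree: B1–B2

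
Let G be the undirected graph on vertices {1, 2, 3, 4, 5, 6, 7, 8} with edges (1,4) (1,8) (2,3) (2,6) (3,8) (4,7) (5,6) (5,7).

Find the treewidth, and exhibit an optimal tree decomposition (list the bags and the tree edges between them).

Treewidth 2.
One such decomposition:
Bags: B1 = {1, 4, 8}  B2 = {3, 4, 8}  B3 = {2, 3, 4}  B4 = {2, 4, 6}  B5 = {4, 5, 6}  B6 = {4, 5, 7}
Tree: B1–B2, B2–B3, B3–B4, B4–B5, B5–B6

Each bag holds 3 vertices, so the decomposition has width 2, which upper-bounds the treewidth. Since 4–1–8–3–2–6–5–7–4 is a cycle in G, G is not acyclic. Forests are exactly the graphs of treewidth ≤ 1, so tw(G) ≥ 2. Hence tw(G) = 2 exactly.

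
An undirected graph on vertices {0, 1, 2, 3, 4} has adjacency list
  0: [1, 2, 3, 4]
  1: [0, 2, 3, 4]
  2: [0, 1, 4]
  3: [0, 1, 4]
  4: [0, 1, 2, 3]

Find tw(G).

3

A width-3 tree decomposition is:
Bags: B1 = {0, 1, 3, 4}  B2 = {0, 1, 2, 4}
Tree: B1–B2
Every bag has size at most 4, so the width is 4 − 1 = 3 and tw(G) ≤ 3. For the lower bound, the 4 vertices {0, 1, 2, 4} are pairwise adjacent, and any tree decomposition puts a clique entirely inside one bag — forcing width ≥ 3. Therefore the treewidth is 3.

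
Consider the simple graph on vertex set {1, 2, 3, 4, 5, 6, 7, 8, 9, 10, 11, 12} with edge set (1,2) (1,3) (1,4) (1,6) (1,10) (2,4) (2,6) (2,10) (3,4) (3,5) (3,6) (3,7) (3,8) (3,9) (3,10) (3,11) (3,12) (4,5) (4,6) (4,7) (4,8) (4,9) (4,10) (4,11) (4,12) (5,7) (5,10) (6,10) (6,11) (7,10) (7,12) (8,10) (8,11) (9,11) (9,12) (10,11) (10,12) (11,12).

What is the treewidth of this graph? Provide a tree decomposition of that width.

Every bag has size at most 5, so the width is 5 − 1 = 4 and tw(G) ≤ 4. For the lower bound, the 5 vertices {1, 2, 4, 6, 10} are pairwise adjacent, and any tree decomposition puts a clique entirely inside one bag — forcing width ≥ 4. Hence tw(G) = 4 exactly.

Treewidth 4.
Bags: B1 = {3, 4, 6, 10, 11}  B2 = {3, 4, 8, 10, 11}  B3 = {1, 3, 4, 6, 10}  B4 = {3, 4, 10, 11, 12}  B5 = {3, 4, 7, 10, 12}  B6 = {3, 4, 5, 7, 10}  B7 = {1, 2, 4, 6, 10}  B8 = {3, 4, 9, 11, 12}
Tree: B1–B2, B1–B3, B2–B4, B4–B5, B5–B6, B3–B7, B4–B8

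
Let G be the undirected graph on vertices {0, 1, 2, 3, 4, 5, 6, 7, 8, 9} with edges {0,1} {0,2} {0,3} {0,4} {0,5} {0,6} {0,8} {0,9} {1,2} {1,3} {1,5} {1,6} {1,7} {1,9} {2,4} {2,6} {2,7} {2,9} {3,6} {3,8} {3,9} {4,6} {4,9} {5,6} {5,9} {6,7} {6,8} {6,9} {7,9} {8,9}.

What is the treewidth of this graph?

A width-4 tree decomposition is:
Bags: B1 = {0, 1, 2, 6, 9}  B2 = {1, 2, 6, 7, 9}  B3 = {0, 1, 5, 6, 9}  B4 = {0, 2, 4, 6, 9}  B5 = {0, 1, 3, 6, 9}  B6 = {0, 3, 6, 8, 9}
Tree: B1–B2, B1–B3, B1–B4, B3–B5, B5–B6
The largest bag has 5 vertices, giving width 4; this decomposition certifies tw(G) ≤ 4. For the lower bound, the 5 vertices {0, 3, 6, 8, 9} are pairwise adjacent, and any tree decomposition puts a clique entirely inside one bag — forcing width ≥ 4. Combining the bounds, tw(G) = 4.

4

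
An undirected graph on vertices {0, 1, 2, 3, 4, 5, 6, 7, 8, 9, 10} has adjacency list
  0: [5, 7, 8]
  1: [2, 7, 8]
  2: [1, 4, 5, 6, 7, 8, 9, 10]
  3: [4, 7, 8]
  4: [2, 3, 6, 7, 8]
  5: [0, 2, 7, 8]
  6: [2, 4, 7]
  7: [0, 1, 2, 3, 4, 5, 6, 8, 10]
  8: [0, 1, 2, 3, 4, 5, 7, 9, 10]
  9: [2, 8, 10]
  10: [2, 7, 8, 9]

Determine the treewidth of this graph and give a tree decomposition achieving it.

Each bag holds 4 vertices, so the decomposition has width 3, which upper-bounds the treewidth. Conversely, {2, 8, 9, 10} is a clique of size 4, and the vertices of any clique must share a bag in every tree decomposition; so some bag has ≥ 4 vertices and tw(G) ≥ 3. Combining the bounds, tw(G) = 3.

Treewidth 3.
One optimal decomposition is:
Bags: B1 = {2, 4, 7, 8}  B2 = {1, 2, 7, 8}  B3 = {2, 4, 6, 7}  B4 = {2, 7, 8, 10}  B5 = {2, 5, 7, 8}  B6 = {2, 8, 9, 10}  B7 = {0, 5, 7, 8}  B8 = {3, 4, 7, 8}
Tree: B1–B2, B1–B3, B2–B4, B4–B5, B4–B6, B5–B7, B1–B8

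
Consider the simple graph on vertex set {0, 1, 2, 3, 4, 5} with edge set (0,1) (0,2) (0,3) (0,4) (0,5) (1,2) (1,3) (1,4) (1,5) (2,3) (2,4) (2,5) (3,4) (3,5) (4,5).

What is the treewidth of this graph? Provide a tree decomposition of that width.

With just one bag of size 6, the width is 6 − 1 = 5, so tw(G) ≤ 5. Conversely, {0, 1, 2, 3, 4, 5} is a clique of size 6, and the vertices of any clique must share a bag in every tree decomposition; so some bag has ≥ 6 vertices and tw(G) ≥ 5. The upper and lower bounds meet at 5, so that is the treewidth.

Treewidth 5.
One such decomposition:
Bags: B1 = {0, 1, 2, 3, 4, 5}
Tree: (single bag)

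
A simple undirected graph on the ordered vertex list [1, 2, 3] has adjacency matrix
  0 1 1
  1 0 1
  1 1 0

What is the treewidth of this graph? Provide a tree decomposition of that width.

A single bag containing all 3 vertices is trivially a valid decomposition of width 2. For the lower bound, the 3 vertices {1, 2, 3} are pairwise adjacent, and any tree decomposition puts a clique entirely inside one bag — forcing width ≥ 2. Therefore the treewidth is 2.

Treewidth 2.
Bags: B1 = {1, 2, 3}
Tree: (single bag)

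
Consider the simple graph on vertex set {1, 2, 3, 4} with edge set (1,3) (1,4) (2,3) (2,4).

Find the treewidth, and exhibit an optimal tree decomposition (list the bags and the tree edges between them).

The largest bag has 3 vertices, giving width 2; this decomposition certifies tw(G) ≤ 2. Since 4–1–3–2–4 is a cycle in G, G is not acyclic. Forests are exactly the graphs of treewidth ≤ 1, so tw(G) ≥ 2. Hence tw(G) = 2 exactly.

Treewidth 2.
Bags: B1 = {1, 3, 4}  B2 = {2, 3, 4}
Tree: B1–B2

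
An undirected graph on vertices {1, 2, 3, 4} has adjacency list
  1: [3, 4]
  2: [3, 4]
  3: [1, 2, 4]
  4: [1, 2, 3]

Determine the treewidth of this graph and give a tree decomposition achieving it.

The largest bag has 3 vertices, giving width 2; this decomposition certifies tw(G) ≤ 2. On the other hand G contains the 3-clique {1, 3, 4}. A clique must lie in a single bag of any decomposition, so no decomposition can have width below 2. Therefore the treewidth is 2.

Treewidth 2.
Bags: B1 = {1, 3, 4}  B2 = {2, 3, 4}
Tree: B1–B2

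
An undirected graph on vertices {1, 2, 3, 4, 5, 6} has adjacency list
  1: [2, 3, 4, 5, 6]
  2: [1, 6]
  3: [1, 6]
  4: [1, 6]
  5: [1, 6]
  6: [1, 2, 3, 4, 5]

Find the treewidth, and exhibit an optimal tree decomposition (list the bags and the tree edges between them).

Treewidth 2.
Bags: B1 = {1, 2, 6}  B2 = {1, 3, 6}  B3 = {1, 5, 6}  B4 = {1, 4, 6}
Tree: B1–B2, B2–B3, B2–B4

Every bag has size at most 3, so the width is 3 − 1 = 2 and tw(G) ≤ 2. On the other hand G contains the 3-clique {1, 2, 6}. A clique must lie in a single bag of any decomposition, so no decomposition can have width below 2. Combining the bounds, tw(G) = 2.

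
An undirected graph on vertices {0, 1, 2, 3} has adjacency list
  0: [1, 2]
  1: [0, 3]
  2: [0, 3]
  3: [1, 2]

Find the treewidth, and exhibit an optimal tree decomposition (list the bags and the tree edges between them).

The largest bag has 3 vertices, giving width 2; this decomposition certifies tw(G) ≤ 2. Since 2–3–1–0–2 is a cycle in G, G is not acyclic. Forests are exactly the graphs of treewidth ≤ 1, so tw(G) ≥ 2. Hence tw(G) = 2 exactly.

Treewidth 2.
One optimal decomposition is:
Bags: B1 = {1, 2, 3}  B2 = {0, 1, 2}
Tree: B1–B2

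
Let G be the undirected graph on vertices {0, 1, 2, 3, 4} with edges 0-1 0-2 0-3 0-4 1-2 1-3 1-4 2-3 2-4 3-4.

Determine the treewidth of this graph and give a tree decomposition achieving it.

With just one bag of size 5, the width is 5 − 1 = 4, so tw(G) ≤ 4. Conversely, {0, 1, 2, 3, 4} is a clique of size 5, and the vertices of any clique must share a bag in every tree decomposition; so some bag has ≥ 5 vertices and tw(G) ≥ 4. The upper and lower bounds meet at 4, so that is the treewidth.

Treewidth 4.
One such decomposition:
Bags: B1 = {0, 1, 2, 3, 4}
Tree: (single bag)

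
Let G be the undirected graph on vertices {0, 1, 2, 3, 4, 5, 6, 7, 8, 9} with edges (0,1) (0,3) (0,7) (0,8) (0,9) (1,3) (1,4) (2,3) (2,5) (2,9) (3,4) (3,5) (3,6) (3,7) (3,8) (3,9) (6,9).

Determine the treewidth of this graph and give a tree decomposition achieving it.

The largest bag has 3 vertices, giving width 2; this decomposition certifies tw(G) ≤ 2. For the lower bound, the 3 vertices {0, 3, 8} are pairwise adjacent, and any tree decomposition puts a clique entirely inside one bag — forcing width ≥ 2. Hence tw(G) = 2 exactly.

Treewidth 2.
One optimal decomposition is:
Bags: B1 = {0, 3, 9}  B2 = {0, 3, 8}  B3 = {0, 1, 3}  B4 = {2, 3, 9}  B5 = {1, 3, 4}  B6 = {0, 3, 7}  B7 = {2, 3, 5}  B8 = {3, 6, 9}
Tree: B1–B2, B2–B3, B1–B4, B3–B5, B3–B6, B4–B7, B4–B8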